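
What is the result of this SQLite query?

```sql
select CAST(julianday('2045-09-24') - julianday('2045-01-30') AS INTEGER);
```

1 day remains in January 2045 after the 30th (31 − 30).
Full months from February 2045 through August 2045 contribute their day counts.
Then 24 days into September 2045.
Total: 1 + 28 + 31 + 30 + 31 + 30 + 31 + 31 + 24 = 237.

237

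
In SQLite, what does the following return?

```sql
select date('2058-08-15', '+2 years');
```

2060-08-15

Adding +2 years to 2058-08-15 gives 2060-08-15.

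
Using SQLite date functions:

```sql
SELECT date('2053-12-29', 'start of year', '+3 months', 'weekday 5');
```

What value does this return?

2053-04-04

`start of year` rewinds 2053-12-29 to 2053-01-01.
Adding +3 months to 2053-01-01 gives 2053-04-01.
`weekday 5` advances to the next Friday; 2053-04-01 is a Tuesday, so it moves forward to 2053-04-04.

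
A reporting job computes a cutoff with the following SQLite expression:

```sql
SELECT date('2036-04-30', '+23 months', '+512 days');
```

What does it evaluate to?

Adding +23 months to 2036-04-30 gives 2038-03-30.
Applying '+512 days' to 2038-03-30: counting 512 days forward gives 2039-08-24.

2039-08-24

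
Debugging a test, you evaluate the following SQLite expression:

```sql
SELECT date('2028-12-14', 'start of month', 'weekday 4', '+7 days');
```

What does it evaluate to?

2028-12-14

`start of month` rewinds 2028-12-14 to 2028-12-01.
`weekday 4` advances to the next Thursday; 2028-12-01 is a Friday, so it moves forward to 2028-12-07.
Advancing 7 more days within December lands on 2028-12-14.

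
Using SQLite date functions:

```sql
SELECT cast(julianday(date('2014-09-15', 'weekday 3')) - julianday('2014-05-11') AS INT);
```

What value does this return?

129

`weekday 3` advances to the next Wednesday; 2014-09-15 is a Monday, so it moves forward to 2014-09-17.
20 days remain in May 2014 after the 11th (31 − 11).
June 2014: 30 days.
July 2014: 31 days.
August 2014: 31 days.
Then 17 days into September 2014.
Total: 20 + 30 + 31 + 31 + 17 = 129.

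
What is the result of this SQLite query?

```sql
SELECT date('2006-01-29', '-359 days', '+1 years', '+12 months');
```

2007-02-04

Applying '-359 days' to 2006-01-29: counting 359 days back gives 2005-02-04.
Adding +1 year to 2005-02-04 gives 2006-02-04.
Adding +12 months to 2006-02-04 gives 2007-02-04.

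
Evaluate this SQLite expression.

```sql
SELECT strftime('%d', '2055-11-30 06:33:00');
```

30

`%d` extracts the 2-digit day of month: 30.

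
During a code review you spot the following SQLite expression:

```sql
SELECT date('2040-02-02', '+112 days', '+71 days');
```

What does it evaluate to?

Applying '+112 days' to 2040-02-02: counting 112 days forward gives 2040-05-24.
Applying '+71 days' to 2040-05-24: counting 71 days forward gives 2040-08-03.

2040-08-03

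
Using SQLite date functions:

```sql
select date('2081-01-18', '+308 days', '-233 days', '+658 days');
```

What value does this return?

2083-01-21

Applying '+308 days' to 2081-01-18: counting 308 days forward gives 2081-11-22.
Applying '-233 days' to 2081-11-22: counting 233 days back gives 2081-04-03.
Applying '+658 days' to 2081-04-03: counting 658 days forward gives 2083-01-21.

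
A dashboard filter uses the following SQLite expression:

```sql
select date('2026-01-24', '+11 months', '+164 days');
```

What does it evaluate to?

2027-06-06

Adding +11 months to 2026-01-24 gives 2026-12-24.
Applying '+164 days' to 2026-12-24: counting 164 days forward gives 2027-06-06.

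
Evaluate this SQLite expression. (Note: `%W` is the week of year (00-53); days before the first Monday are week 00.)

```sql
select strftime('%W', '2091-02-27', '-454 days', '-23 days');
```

45

First apply '-454 days', '-23 days': 2091-02-27 → 2089-11-07.
2089-11-07 is a Monday. SQLite's %W counts Mondays since the year started; the result is 45.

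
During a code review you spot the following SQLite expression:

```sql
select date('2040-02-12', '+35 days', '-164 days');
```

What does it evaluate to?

2039-10-06

February 2040 has 29 days; 17 remain after the 12th, so 18 days reach 2040-03-01.
Advancing 17 more days within March lands on 2040-03-18.
Applying '-164 days' to 2040-03-18: counting 164 days back gives 2039-10-06.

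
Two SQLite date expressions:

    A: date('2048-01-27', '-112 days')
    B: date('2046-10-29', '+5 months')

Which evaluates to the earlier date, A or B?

A = 2047-10-07.
B = 2047-03-29.
B is earlier.

B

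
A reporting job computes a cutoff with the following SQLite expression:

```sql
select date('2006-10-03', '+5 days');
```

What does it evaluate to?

Advancing 5 more days within October lands on 2006-10-08.

2006-10-08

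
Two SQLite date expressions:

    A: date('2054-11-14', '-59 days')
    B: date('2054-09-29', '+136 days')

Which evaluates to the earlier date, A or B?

A

A = 2054-09-16.
B = 2055-02-12.
A is earlier.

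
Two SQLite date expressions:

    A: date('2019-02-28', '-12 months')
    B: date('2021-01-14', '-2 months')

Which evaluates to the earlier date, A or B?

A

A = 2018-02-28.
B = 2020-11-14.
A is earlier.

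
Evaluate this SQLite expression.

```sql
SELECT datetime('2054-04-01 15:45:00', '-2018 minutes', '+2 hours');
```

2018 minutes = 33h 38m; -2018 minutes from 2054-04-01 15:45:00 is 2054-03-31 06:07:00 (crosses midnight).
+2 hours from 2054-03-31 06:07:00 is 2054-03-31 08:07:00.

2054-03-31 08:07:00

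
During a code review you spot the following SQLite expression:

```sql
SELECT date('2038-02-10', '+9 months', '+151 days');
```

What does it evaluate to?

Adding +9 months to 2038-02-10 gives 2038-11-10.
Applying '+151 days' to 2038-11-10: counting 151 days forward gives 2039-04-10.

2039-04-10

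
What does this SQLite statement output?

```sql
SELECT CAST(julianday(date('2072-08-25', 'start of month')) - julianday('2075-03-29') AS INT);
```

`start of month` rewinds 2072-08-25 to 2072-08-01.
30 days remain in August 2072 after the 1st (31 − 1).
Full months from September 2072 through February 2075 contribute their day counts.
Then 29 days into March 2075.
Total: 30 + 30 + 31 + 30 + 31 + 31 + 28 + 31 + 30 + 31 + 30 + 31 + 31 + 30 + 31 + 30 + 31 + 31 + 28 + 31 + 30 + 31 + 30 + 31 + 31 + 30 + 31 + 30 + 31 + 31 + 28 + 29 = 970.
The subtraction is earlier − later, so the result is −970 → -970.

-970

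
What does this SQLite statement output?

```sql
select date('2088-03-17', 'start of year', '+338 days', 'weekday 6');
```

2088-12-04

`start of year` rewinds 2088-03-17 to 2088-01-01.
Applying '+338 days' to 2088-01-01: counting 338 days forward gives 2088-12-04.
`weekday 6` advances to the next Saturday; 2088-12-04 is already a Saturday, so it stays at 2088-12-04.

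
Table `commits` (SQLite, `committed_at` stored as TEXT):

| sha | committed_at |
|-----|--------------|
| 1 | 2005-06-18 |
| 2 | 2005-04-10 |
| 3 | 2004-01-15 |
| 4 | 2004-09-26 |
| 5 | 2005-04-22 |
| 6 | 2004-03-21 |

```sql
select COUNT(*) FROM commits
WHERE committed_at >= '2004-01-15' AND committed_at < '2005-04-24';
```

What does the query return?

5

Rows in [2004-01-15, 2005-04-24): 2005-04-10, 2004-01-15, 2004-09-26, 2005-04-22, 2004-03-21 → 5 rows.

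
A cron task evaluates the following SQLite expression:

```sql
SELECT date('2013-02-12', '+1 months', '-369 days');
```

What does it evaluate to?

2012-03-08

Adding +1 month to 2013-02-12 gives 2013-03-12.
Applying '-369 days' to 2013-03-12: counting 369 days back gives 2012-03-08.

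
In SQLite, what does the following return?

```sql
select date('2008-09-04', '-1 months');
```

Adding -1 month to 2008-09-04 gives 2008-08-04.

2008-08-04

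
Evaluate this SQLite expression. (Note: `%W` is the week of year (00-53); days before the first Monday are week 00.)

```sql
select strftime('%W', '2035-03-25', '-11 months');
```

First apply '-11 months': 2035-03-25 → 2034-04-25.
2034-04-25 is a Tuesday. SQLite's %W counts Mondays since the year started; the result is 17.

17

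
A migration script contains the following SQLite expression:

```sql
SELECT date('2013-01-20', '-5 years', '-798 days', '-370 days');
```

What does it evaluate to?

Adding -5 years to 2013-01-20 gives 2008-01-20.
Applying '-798 days' to 2008-01-20: counting 798 days back gives 2005-11-13.
Applying '-370 days' to 2005-11-13: counting 370 days back gives 2004-11-08.

2004-11-08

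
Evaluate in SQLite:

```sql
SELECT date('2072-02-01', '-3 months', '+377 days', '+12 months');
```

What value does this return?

Adding -3 months to 2072-02-01 gives 2071-11-01.
Applying '+377 days' to 2071-11-01: counting 377 days forward gives 2072-11-12.
Adding +12 months to 2072-11-12 gives 2073-11-12.

2073-11-12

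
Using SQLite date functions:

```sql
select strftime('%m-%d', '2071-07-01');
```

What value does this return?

07-01

`%m-%d` extracts the month-day: 07-01.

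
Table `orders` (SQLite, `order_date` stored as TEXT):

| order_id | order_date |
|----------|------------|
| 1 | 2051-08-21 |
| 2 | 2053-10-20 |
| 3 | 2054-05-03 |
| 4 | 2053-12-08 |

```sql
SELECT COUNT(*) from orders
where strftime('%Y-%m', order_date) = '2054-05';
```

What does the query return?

1

Rows with year-month 2054-05: 2054-05-03 → 1.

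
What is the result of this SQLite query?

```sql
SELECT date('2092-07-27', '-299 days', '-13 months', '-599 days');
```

Applying '-299 days' to 2092-07-27: counting 299 days back gives 2091-10-02.
Adding -13 months to 2091-10-02 gives 2090-09-02.
Applying '-599 days' to 2090-09-02: counting 599 days back gives 2089-01-11.

2089-01-11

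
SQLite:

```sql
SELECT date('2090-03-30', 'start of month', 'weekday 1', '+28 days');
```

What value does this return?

2090-04-03

`start of month` rewinds 2090-03-30 to 2090-03-01.
`weekday 1` advances to the next Monday; 2090-03-01 is a Wednesday, so it moves forward to 2090-03-06.
March 2090 has 31 days; 25 remain after the 6th, so 26 days reach 2090-04-01.
Advancing 2 more days within April lands on 2090-04-03.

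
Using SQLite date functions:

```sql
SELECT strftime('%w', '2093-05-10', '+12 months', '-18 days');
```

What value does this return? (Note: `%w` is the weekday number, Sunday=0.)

First apply '+12 months', '-18 days': 2093-05-10 → 2094-04-22.
2094-04-22 is a Thursday; with Sunday=0 that is 4.

4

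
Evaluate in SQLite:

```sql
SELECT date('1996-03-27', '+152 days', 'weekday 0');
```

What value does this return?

1996-09-01

Applying '+152 days' to 1996-03-27: counting 152 days forward gives 1996-08-26.
`weekday 0` advances to the next Sunday; 1996-08-26 is a Monday, so it moves forward to 1996-09-01.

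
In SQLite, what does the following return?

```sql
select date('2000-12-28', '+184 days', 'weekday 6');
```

2001-06-30

Applying '+184 days' to 2000-12-28: counting 184 days forward gives 2001-06-30.
`weekday 6` advances to the next Saturday; 2001-06-30 is already a Saturday, so it stays at 2001-06-30.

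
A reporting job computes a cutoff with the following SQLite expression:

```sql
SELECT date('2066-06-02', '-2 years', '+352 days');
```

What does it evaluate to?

Adding -2 years to 2066-06-02 gives 2064-06-02.
Applying '+352 days' to 2064-06-02: counting 352 days forward gives 2065-05-20.

2065-05-20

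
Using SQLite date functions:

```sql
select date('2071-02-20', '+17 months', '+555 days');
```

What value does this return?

2074-01-26

Adding +17 months to 2071-02-20 gives 2072-07-20.
Applying '+555 days' to 2072-07-20: counting 555 days forward gives 2074-01-26.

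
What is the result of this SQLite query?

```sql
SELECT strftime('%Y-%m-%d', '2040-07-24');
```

2040-07-24

`%Y-%m-%d` extracts the ISO date: 2040-07-24.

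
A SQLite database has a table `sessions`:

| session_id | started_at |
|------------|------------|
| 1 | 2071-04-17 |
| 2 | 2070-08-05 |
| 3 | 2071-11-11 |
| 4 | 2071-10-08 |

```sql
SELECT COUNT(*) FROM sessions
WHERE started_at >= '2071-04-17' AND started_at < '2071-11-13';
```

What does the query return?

Rows in [2071-04-17, 2071-11-13): 2071-04-17, 2071-11-11, 2071-10-08 → 3 rows.

3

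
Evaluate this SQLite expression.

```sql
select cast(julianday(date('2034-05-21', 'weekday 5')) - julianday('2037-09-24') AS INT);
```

-1217

`weekday 5` advances to the next Friday; 2034-05-21 is a Sunday, so it moves forward to 2034-05-26.
5 days remain in May 2034 after the 26th (31 − 26).
Full months from June 2034 through August 2037 contribute their day counts.
Then 24 days into September 2037.
Total: 5 + 30 + 31 + 31 + 30 + 31 + 30 + 31 + 31 + 28 + 31 + 30 + 31 + 30 + 31 + 31 + 30 + 31 + 30 + 31 + 31 + 29 + 31 + 30 + 31 + 30 + 31 + 31 + 30 + 31 + 30 + 31 + 31 + 28 + 31 + 30 + 31 + 30 + 31 + 31 + 24 = 1217.
The subtraction is earlier − later, so the result is −1217 → -1217.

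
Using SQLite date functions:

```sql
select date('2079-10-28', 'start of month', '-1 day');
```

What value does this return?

`start of month` rewinds 2079-10-28 to 2079-10-01.
Going back 1 day from 2079-10-01 reaches 2079-09-30 (last day of September, 30 days).

2079-09-30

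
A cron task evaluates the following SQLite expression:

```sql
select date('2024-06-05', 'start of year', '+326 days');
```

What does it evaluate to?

`start of year` rewinds 2024-06-05 to 2024-01-01.
Applying '+326 days' to 2024-01-01: counting 326 days forward gives 2024-11-22.

2024-11-22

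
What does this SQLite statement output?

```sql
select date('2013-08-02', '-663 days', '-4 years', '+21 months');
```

Applying '-663 days' to 2013-08-02: counting 663 days back gives 2011-10-09.
Adding -4 years to 2011-10-09 gives 2007-10-09.
Adding +21 months to 2007-10-09 gives 2009-07-09.

2009-07-09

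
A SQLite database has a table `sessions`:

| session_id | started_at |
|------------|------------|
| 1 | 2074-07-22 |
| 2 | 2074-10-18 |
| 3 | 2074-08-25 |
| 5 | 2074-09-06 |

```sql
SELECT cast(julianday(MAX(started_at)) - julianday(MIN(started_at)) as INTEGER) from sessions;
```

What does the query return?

MIN = 2074-07-22, MAX = 2074-10-18.
9 days remain in July 2074 after the 22nd (31 − 22).
August 2074: 31 days.
September 2074: 30 days.
Then 18 days into October 2074.
Total: 9 + 31 + 30 + 18 = 88.

88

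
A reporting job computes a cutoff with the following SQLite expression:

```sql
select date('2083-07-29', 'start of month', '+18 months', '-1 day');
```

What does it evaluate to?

`start of month` rewinds 2083-07-29 to 2083-07-01.
Adding +18 months to 2083-07-01 gives 2085-01-01.
Going back 1 day from 2085-01-01 reaches 2084-12-31 (last day of December, 31 days).

2084-12-31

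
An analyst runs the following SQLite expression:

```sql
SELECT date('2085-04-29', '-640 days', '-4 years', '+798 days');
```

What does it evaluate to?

2081-10-04

Applying '-640 days' to 2085-04-29: counting 640 days back gives 2083-07-29.
Adding -4 years to 2083-07-29 gives 2079-07-29.
Applying '+798 days' to 2079-07-29: counting 798 days forward gives 2081-10-04.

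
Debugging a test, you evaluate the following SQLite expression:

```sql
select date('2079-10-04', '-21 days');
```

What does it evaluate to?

Going back 4 days from 2079-10-04 reaches 2079-09-30 (last day of September, 30 days).
Going back 17 days within September lands on 2079-09-13.

2079-09-13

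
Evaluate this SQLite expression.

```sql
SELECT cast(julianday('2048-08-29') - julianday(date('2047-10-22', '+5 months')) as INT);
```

160

Adding +5 months to 2047-10-22 gives 2048-03-22.
9 days remain in March 2048 after the 22nd (31 − 22).
April 2048: 30 days.
May 2048: 31 days.
June 2048: 30 days.
July 2048: 31 days.
Then 29 days into August 2048.
Total: 9 + 30 + 31 + 30 + 31 + 29 = 160.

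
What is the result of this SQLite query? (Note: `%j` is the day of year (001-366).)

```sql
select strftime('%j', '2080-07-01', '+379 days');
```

First apply '+379 days': 2080-07-01 → 2081-07-15.
Day-of-year for 2081-07-15: days since 2081-01-01 inclusive = 196, zero-padded to 196.

196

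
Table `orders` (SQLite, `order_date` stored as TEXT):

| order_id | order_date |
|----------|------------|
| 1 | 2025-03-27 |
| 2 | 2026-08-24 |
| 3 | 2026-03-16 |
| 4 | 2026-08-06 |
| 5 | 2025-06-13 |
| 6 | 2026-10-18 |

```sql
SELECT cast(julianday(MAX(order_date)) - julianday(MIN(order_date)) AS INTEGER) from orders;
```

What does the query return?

MIN = 2025-03-27, MAX = 2026-10-18.
4 days remain in March 2025 after the 27th (31 − 27).
Full months from April 2025 through September 2026 contribute their day counts.
Then 18 days into October 2026.
Total: 4 + 30 + 31 + 30 + 31 + 31 + 30 + 31 + 30 + 31 + 31 + 28 + 31 + 30 + 31 + 30 + 31 + 31 + 30 + 18 = 570.

570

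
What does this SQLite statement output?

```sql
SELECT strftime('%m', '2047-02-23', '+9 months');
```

First apply '+9 months': 2047-02-23 → 2047-11-23.
`%m` extracts the 2-digit month (01-12): 11.

11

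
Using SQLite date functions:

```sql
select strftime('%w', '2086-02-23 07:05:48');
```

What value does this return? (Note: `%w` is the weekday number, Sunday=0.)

6

2086-02-23 is a Saturday; with Sunday=0 that is 6.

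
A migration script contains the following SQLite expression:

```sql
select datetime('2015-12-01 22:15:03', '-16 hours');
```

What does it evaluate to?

-16 hours from 2015-12-01 22:15:03 is 2015-12-01 06:15:03.

2015-12-01 06:15:03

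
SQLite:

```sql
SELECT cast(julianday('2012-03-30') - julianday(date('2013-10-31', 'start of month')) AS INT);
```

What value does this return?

`start of month` rewinds 2013-10-31 to 2013-10-01.
1 day remains in March 2012 after the 30th (31 − 30).
Full months from April 2012 through September 2013 contribute their day counts.
Then 1 day into October 2013.
Total: 1 + 30 + 31 + 30 + 31 + 31 + 30 + 31 + 30 + 31 + 31 + 28 + 31 + 30 + 31 + 30 + 31 + 31 + 30 + 1 = 550.
The subtraction is earlier − later, so the result is −550 → -550.

-550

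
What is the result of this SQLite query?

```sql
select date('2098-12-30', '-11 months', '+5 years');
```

2103-01-30

Adding -11 months to 2098-12-30 gives 2098-01-30.
Adding +5 years to 2098-01-30 gives 2103-01-30.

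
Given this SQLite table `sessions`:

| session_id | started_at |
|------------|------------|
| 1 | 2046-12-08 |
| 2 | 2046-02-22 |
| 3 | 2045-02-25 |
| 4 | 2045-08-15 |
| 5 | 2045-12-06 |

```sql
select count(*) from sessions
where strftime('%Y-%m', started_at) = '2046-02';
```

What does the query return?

1

Rows with year-month 2046-02: 2046-02-22 → 1.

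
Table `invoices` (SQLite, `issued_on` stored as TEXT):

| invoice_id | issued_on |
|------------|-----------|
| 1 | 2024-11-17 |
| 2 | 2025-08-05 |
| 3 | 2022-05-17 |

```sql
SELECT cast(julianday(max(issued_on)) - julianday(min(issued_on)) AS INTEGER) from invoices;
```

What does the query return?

1176

MIN = 2022-05-17, MAX = 2025-08-05.
14 days remain in May 2022 after the 17th (31 − 17).
Full months from June 2022 through July 2025 contribute their day counts.
Then 5 days into August 2025.
Total: 14 + 30 + 31 + 31 + 30 + 31 + 30 + 31 + 31 + 28 + 31 + 30 + 31 + 30 + 31 + 31 + 30 + 31 + 30 + 31 + 31 + 29 + 31 + 30 + 31 + 30 + 31 + 31 + 30 + 31 + 30 + 31 + 31 + 28 + 31 + 30 + 31 + 30 + 31 + 5 = 1176.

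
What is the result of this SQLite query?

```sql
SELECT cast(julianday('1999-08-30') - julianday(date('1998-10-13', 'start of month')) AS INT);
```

333

`start of month` rewinds 1998-10-13 to 1998-10-01.
30 days remain in October 1998 after the 1st (31 − 1).
Full months from November 1998 through July 1999 contribute their day counts.
Then 30 days into August 1999.
Total: 30 + 30 + 31 + 31 + 28 + 31 + 30 + 31 + 30 + 31 + 30 = 333.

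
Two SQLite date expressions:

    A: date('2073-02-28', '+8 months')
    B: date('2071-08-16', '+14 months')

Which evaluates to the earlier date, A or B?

A = 2073-10-28.
B = 2072-10-16.
B is earlier.

B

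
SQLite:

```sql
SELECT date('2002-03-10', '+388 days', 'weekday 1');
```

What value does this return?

2003-04-07

Applying '+388 days' to 2002-03-10: counting 388 days forward gives 2003-04-02.
`weekday 1` advances to the next Monday; 2003-04-02 is a Wednesday, so it moves forward to 2003-04-07.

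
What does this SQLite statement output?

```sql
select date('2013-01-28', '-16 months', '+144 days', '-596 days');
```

2010-07-03

Adding -16 months to 2013-01-28 gives 2011-09-28.
Applying '+144 days' to 2011-09-28: counting 144 days forward gives 2012-02-19.
Applying '-596 days' to 2012-02-19: counting 596 days back gives 2010-07-03.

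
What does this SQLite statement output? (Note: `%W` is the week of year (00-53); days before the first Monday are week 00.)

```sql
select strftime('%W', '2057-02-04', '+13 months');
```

09

First apply '+13 months': 2057-02-04 → 2058-03-04.
2058-03-04 is a Monday. SQLite's %W counts Mondays since the year started; the result is 09.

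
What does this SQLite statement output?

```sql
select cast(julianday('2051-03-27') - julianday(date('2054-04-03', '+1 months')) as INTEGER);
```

-1133

Adding +1 month to 2054-04-03 gives 2054-05-03.
4 days remain in March 2051 after the 27th (31 − 27).
Full months from April 2051 through April 2054 contribute their day counts.
Then 3 days into May 2054.
Total: 4 + 30 + 31 + 30 + 31 + 31 + 30 + 31 + 30 + 31 + 31 + 29 + 31 + 30 + 31 + 30 + 31 + 31 + 30 + 31 + 30 + 31 + 31 + 28 + 31 + 30 + 31 + 30 + 31 + 31 + 30 + 31 + 30 + 31 + 31 + 28 + 31 + 30 + 3 = 1133.
The subtraction is earlier − later, so the result is −1133 → -1133.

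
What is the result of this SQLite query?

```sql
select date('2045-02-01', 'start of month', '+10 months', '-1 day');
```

2045-11-30

`start of month` rewinds 2045-02-01 to 2045-02-01.
Adding +10 months to 2045-02-01 gives 2045-12-01.
Going back 1 day from 2045-12-01 reaches 2045-11-30 (last day of November, 30 days).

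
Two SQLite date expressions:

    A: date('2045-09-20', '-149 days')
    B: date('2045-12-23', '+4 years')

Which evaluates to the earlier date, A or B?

A = 2045-04-24.
B = 2049-12-23.
A is earlier.

A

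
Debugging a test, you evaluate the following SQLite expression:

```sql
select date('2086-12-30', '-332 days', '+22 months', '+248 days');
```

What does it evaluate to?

2088-08-05

Applying '-332 days' to 2086-12-30: counting 332 days back gives 2086-02-01.
Adding +22 months to 2086-02-01 gives 2087-12-01.
Applying '+248 days' to 2087-12-01: counting 248 days forward gives 2088-08-05.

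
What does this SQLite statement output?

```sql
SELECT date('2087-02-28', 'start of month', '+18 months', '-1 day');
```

2088-07-31

`start of month` rewinds 2087-02-28 to 2087-02-01.
Adding +18 months to 2087-02-01 gives 2088-08-01.
Going back 1 day from 2088-08-01 reaches 2088-07-31 (last day of July, 31 days).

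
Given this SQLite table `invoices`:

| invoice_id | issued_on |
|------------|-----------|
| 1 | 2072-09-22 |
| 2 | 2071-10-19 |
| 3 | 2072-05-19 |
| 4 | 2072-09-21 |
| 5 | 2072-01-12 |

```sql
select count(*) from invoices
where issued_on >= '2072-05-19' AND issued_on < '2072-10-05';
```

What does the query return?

Rows in [2072-05-19, 2072-10-05): 2072-09-22, 2072-05-19, 2072-09-21 → 3 rows.

3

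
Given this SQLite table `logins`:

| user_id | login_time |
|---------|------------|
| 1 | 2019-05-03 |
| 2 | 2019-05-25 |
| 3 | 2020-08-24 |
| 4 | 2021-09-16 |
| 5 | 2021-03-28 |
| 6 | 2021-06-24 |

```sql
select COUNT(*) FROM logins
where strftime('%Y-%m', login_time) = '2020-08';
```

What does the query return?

Rows with year-month 2020-08: 2020-08-24 → 1.

1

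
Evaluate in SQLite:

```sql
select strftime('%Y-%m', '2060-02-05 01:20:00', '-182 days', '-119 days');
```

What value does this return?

2059-04

First apply '-182 days', '-119 days': 2060-02-05 01:20:00 → 2059-04-10 01:20:00.
`%Y-%m` extracts the year-month: 2059-04.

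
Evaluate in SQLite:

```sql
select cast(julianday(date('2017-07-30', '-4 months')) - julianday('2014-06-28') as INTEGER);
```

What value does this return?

1006

Adding -4 months to 2017-07-30 gives 2017-03-30.
2 days remain in June 2014 after the 28th (30 − 28).
Full months from July 2014 through February 2017 contribute their day counts.
Then 30 days into March 2017.
Total: 2 + 31 + 31 + 30 + 31 + 30 + 31 + 31 + 28 + 31 + 30 + 31 + 30 + 31 + 31 + 30 + 31 + 30 + 31 + 31 + 29 + 31 + 30 + 31 + 30 + 31 + 31 + 30 + 31 + 30 + 31 + 31 + 28 + 30 = 1006.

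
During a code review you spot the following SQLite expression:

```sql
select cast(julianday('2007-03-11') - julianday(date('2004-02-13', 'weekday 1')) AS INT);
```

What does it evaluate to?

1119

`weekday 1` advances to the next Monday; 2004-02-13 is a Friday, so it moves forward to 2004-02-16.
13 days remain in February 2004 after the 16th (29 − 16).
Full months from March 2004 through February 2007 contribute their day counts.
Then 11 days into March 2007.
Total: 13 + 31 + 30 + 31 + 30 + 31 + 31 + 30 + 31 + 30 + 31 + 31 + 28 + 31 + 30 + 31 + 30 + 31 + 31 + 30 + 31 + 30 + 31 + 31 + 28 + 31 + 30 + 31 + 30 + 31 + 31 + 30 + 31 + 30 + 31 + 31 + 28 + 11 = 1119.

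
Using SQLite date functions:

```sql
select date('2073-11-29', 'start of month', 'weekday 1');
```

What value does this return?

2073-11-06

`start of month` rewinds 2073-11-29 to 2073-11-01.
`weekday 1` advances to the next Monday; 2073-11-01 is a Wednesday, so it moves forward to 2073-11-06.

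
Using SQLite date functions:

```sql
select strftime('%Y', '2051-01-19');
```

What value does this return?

`%Y` extracts the 4-digit year: 2051.

2051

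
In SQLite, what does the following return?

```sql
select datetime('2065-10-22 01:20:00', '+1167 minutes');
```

2065-10-22 20:47:00

1167 minutes = 19h 27m; +1167 minutes from 2065-10-22 01:20:00 is 2065-10-22 20:47:00.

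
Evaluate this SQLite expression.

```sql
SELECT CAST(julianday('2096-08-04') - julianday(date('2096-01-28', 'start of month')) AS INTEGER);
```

`start of month` rewinds 2096-01-28 to 2096-01-01.
30 days remain in January 2096 after the 1st (31 − 1).
Full months from February 2096 through July 2096 contribute their day counts.
Then 4 days into August 2096.
Total: 30 + 29 + 31 + 30 + 31 + 30 + 31 + 4 = 216.

216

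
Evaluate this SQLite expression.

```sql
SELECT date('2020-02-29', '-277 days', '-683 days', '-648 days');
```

Applying '-277 days' to 2020-02-29: counting 277 days back gives 2019-05-28.
Applying '-683 days' to 2019-05-28: counting 683 days back gives 2017-07-14.
Applying '-648 days' to 2017-07-14: counting 648 days back gives 2015-10-05.

2015-10-05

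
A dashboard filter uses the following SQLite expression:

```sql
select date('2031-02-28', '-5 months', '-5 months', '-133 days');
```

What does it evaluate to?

Adding -5 months to 2031-02-28 gives 2030-09-28.
Adding -5 months to 2030-09-28 gives 2030-04-28.
Applying '-133 days' to 2030-04-28: counting 133 days back gives 2029-12-16.

2029-12-16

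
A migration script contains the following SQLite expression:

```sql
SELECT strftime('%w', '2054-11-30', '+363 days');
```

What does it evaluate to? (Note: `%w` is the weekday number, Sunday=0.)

0

First apply '+363 days': 2054-11-30 → 2055-11-28.
2055-11-28 is a Sunday; with Sunday=0 that is 0.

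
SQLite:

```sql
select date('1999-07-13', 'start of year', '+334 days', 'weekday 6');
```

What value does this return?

1999-12-04

`start of year` rewinds 1999-07-13 to 1999-01-01.
Applying '+334 days' to 1999-01-01: counting 334 days forward gives 1999-12-01.
`weekday 6` advances to the next Saturday; 1999-12-01 is a Wednesday, so it moves forward to 1999-12-04.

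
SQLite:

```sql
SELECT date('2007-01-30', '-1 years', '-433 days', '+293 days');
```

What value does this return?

Adding -1 year to 2007-01-30 gives 2006-01-30.
Applying '-433 days' to 2006-01-30: counting 433 days back gives 2004-11-23.
Applying '+293 days' to 2004-11-23: counting 293 days forward gives 2005-09-12.

2005-09-12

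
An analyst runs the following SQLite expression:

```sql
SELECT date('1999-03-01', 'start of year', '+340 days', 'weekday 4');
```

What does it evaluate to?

1999-12-09

`start of year` rewinds 1999-03-01 to 1999-01-01.
Applying '+340 days' to 1999-01-01: counting 340 days forward gives 1999-12-07.
`weekday 4` advances to the next Thursday; 1999-12-07 is a Tuesday, so it moves forward to 1999-12-09.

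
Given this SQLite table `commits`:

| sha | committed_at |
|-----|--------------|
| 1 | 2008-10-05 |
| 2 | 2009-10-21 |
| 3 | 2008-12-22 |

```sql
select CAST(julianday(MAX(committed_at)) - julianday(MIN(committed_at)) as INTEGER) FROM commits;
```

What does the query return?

MIN = 2008-10-05, MAX = 2009-10-21.
26 days remain in October 2008 after the 5th (31 − 5).
Full months from November 2008 through September 2009 contribute their day counts.
Then 21 days into October 2009.
Total: 26 + 30 + 31 + 31 + 28 + 31 + 30 + 31 + 30 + 31 + 31 + 30 + 21 = 381.

381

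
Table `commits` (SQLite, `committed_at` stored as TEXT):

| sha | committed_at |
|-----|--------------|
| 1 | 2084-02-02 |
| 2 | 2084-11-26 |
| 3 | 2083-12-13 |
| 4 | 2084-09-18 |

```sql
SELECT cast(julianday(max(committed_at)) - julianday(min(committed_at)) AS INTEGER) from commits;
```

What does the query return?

MIN = 2083-12-13, MAX = 2084-11-26.
18 days remain in December 2083 after the 13th (31 − 13).
Full months from January 2084 through October 2084 contribute their day counts.
Then 26 days into November 2084.
Total: 18 + 31 + 29 + 31 + 30 + 31 + 30 + 31 + 31 + 30 + 31 + 26 = 349.

349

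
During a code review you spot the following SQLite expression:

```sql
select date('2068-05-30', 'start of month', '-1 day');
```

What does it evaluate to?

2068-04-30

`start of month` rewinds 2068-05-30 to 2068-05-01.
Going back 1 day from 2068-05-01 reaches 2068-04-30 (last day of April, 30 days).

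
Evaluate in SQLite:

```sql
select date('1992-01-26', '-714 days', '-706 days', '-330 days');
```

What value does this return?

Applying '-714 days' to 1992-01-26: counting 714 days back gives 1990-02-11.
Applying '-706 days' to 1990-02-11: counting 706 days back gives 1988-03-07.
Applying '-330 days' to 1988-03-07: counting 330 days back gives 1987-04-12.

1987-04-12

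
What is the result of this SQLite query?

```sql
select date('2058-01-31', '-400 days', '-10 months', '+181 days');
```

Applying '-400 days' to 2058-01-31: counting 400 days back gives 2056-12-27.
Adding -10 months to 2056-12-27 gives 2056-02-27.
Applying '+181 days' to 2056-02-27: counting 181 days forward gives 2056-08-26.

2056-08-26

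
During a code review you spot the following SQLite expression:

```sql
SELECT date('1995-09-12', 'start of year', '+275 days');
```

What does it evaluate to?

1995-10-03

`start of year` rewinds 1995-09-12 to 1995-01-01.
Applying '+275 days' to 1995-01-01: counting 275 days forward gives 1995-10-03.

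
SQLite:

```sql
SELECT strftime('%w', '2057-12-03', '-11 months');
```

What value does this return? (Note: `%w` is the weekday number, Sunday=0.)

3

First apply '-11 months': 2057-12-03 → 2057-01-03.
2057-01-03 is a Wednesday; with Sunday=0 that is 3.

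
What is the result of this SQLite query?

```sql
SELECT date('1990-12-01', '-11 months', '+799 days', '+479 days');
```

1993-07-02

Adding -11 months to 1990-12-01 gives 1990-01-01.
Applying '+799 days' to 1990-01-01: counting 799 days forward gives 1992-03-10.
Applying '+479 days' to 1992-03-10: counting 479 days forward gives 1993-07-02.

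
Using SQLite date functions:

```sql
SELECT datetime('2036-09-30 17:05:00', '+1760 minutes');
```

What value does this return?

2036-10-01 22:25:00

1760 minutes = 29h 20m; +1760 minutes from 2036-09-30 17:05:00 is 2036-10-01 22:25:00 (crosses midnight).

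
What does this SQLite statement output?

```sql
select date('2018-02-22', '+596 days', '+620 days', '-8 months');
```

Applying '+596 days' to 2018-02-22: counting 596 days forward gives 2019-10-11.
Applying '+620 days' to 2019-10-11: counting 620 days forward gives 2021-06-22.
Adding -8 months to 2021-06-22 gives 2020-10-22.

2020-10-22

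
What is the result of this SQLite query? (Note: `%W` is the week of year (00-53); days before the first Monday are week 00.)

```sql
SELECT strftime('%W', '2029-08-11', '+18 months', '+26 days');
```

First apply '+18 months', '+26 days': 2029-08-11 → 2031-03-09.
2031-03-09 is a Sunday. SQLite's %W counts Mondays since the year started; the result is 09.

09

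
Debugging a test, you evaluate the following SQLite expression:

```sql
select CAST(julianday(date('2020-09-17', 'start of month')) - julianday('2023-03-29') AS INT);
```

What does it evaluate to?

-939

`start of month` rewinds 2020-09-17 to 2020-09-01.
29 days remain in September 2020 after the 1st (30 − 1).
Full months from October 2020 through February 2023 contribute their day counts.
Then 29 days into March 2023.
Total: 29 + 31 + 30 + 31 + 31 + 28 + 31 + 30 + 31 + 30 + 31 + 31 + 30 + 31 + 30 + 31 + 31 + 28 + 31 + 30 + 31 + 30 + 31 + 31 + 30 + 31 + 30 + 31 + 31 + 28 + 29 = 939.
The subtraction is earlier − later, so the result is −939 → -939.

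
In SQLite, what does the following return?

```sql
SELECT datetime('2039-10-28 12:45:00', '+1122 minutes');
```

1122 minutes = 18h 42m; +1122 minutes from 2039-10-28 12:45:00 is 2039-10-29 07:27:00 (crosses midnight).

2039-10-29 07:27:00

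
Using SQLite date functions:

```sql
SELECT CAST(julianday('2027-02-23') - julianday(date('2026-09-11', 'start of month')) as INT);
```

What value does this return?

175

`start of month` rewinds 2026-09-11 to 2026-09-01.
29 days remain in September 2026 after the 1st (30 − 1).
October 2026: 31 days.
November 2026: 30 days.
December 2026: 31 days.
January 2027: 31 days.
Then 23 days into February 2027.
Total: 29 + 31 + 30 + 31 + 31 + 23 = 175.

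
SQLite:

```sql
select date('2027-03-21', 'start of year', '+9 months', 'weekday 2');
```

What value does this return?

`start of year` rewinds 2027-03-21 to 2027-01-01.
Adding +9 months to 2027-01-01 gives 2027-10-01.
`weekday 2` advances to the next Tuesday; 2027-10-01 is a Friday, so it moves forward to 2027-10-05.

2027-10-05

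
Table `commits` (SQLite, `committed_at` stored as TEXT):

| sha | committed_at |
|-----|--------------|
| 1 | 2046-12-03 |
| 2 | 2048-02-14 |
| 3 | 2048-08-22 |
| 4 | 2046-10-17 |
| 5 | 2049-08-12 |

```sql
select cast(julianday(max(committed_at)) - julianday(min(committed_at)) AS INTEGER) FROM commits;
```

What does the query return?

1030

MIN = 2046-10-17, MAX = 2049-08-12.
14 days remain in October 2046 after the 17th (31 − 17).
Full months from November 2046 through July 2049 contribute their day counts.
Then 12 days into August 2049.
Total: 14 + 30 + 31 + 31 + 28 + 31 + 30 + 31 + 30 + 31 + 31 + 30 + 31 + 30 + 31 + 31 + 29 + 31 + 30 + 31 + 30 + 31 + 31 + 30 + 31 + 30 + 31 + 31 + 28 + 31 + 30 + 31 + 30 + 31 + 12 = 1030.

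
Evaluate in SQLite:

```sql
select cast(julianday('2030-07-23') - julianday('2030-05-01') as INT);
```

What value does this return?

83

30 days remain in May 2030 after the 1st (31 − 1).
June 2030: 30 days.
Then 23 days into July 2030.
Total: 30 + 30 + 23 = 83.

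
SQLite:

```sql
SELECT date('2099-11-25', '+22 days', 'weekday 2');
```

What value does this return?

November 2099 has 30 days; 5 remain after the 25th, so 6 days reach 2099-12-01.
Advancing 16 more days within December lands on 2099-12-17.
`weekday 2` advances to the next Tuesday; 2099-12-17 is a Thursday, so it moves forward to 2099-12-22.

2099-12-22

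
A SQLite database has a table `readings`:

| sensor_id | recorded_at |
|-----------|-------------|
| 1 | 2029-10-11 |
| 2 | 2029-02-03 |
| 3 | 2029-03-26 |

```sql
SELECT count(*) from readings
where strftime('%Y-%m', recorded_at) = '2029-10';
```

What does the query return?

Rows with year-month 2029-10: 2029-10-11 → 1.

1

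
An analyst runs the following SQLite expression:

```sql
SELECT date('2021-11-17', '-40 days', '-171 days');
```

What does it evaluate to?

Going back 17 days from 2021-11-17 reaches 2021-10-31 (last day of October, 31 days).
Going back 23 days within October lands on 2021-10-08.
Applying '-171 days' to 2021-10-08: counting 171 days back gives 2021-04-20.

2021-04-20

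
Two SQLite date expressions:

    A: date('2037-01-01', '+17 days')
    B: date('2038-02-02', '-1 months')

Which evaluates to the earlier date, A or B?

A

A = 2037-01-18.
B = 2038-01-02.
A is earlier.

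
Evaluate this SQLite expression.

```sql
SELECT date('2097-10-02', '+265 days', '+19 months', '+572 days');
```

Applying '+265 days' to 2097-10-02: counting 265 days forward gives 2098-06-24.
Adding +19 months to 2098-06-24 gives 2100-01-24.
Applying '+572 days' to 2100-01-24: counting 572 days forward gives 2101-08-19.

2101-08-19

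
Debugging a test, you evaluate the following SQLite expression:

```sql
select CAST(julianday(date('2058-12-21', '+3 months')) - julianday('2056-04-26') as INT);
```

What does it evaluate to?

Adding +3 months to 2058-12-21 gives 2059-03-21.
4 days remain in April 2056 after the 26th (30 − 26).
Full months from May 2056 through February 2059 contribute their day counts.
Then 21 days into March 2059.
Total: 4 + 31 + 30 + 31 + 31 + 30 + 31 + 30 + 31 + 31 + 28 + 31 + 30 + 31 + 30 + 31 + 31 + 30 + 31 + 30 + 31 + 31 + 28 + 31 + 30 + 31 + 30 + 31 + 31 + 30 + 31 + 30 + 31 + 31 + 28 + 21 = 1059.

1059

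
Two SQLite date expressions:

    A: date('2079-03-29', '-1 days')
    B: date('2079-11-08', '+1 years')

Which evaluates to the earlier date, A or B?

A

A = 2079-03-28.
B = 2080-11-08.
A is earlier.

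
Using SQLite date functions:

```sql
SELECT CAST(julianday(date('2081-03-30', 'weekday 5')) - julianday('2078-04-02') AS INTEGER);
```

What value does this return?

1098

`weekday 5` advances to the next Friday; 2081-03-30 is a Sunday, so it moves forward to 2081-04-04.
28 days remain in April 2078 after the 2nd (30 − 2).
Full months from May 2078 through March 2081 contribute their day counts.
Then 4 days into April 2081.
Total: 28 + 31 + 30 + 31 + 31 + 30 + 31 + 30 + 31 + 31 + 28 + 31 + 30 + 31 + 30 + 31 + 31 + 30 + 31 + 30 + 31 + 31 + 29 + 31 + 30 + 31 + 30 + 31 + 31 + 30 + 31 + 30 + 31 + 31 + 28 + 31 + 4 = 1098.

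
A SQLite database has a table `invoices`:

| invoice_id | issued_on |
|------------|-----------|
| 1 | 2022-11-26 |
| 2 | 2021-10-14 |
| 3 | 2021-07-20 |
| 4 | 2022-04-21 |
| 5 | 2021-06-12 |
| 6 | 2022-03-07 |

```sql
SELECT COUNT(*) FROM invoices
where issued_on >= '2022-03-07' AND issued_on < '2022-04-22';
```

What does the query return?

Rows in [2022-03-07, 2022-04-22): 2022-04-21, 2022-03-07 → 2 rows.

2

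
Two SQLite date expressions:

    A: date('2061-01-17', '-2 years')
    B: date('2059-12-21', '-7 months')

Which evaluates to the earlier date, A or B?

A

A = 2059-01-17.
B = 2059-05-21.
A is earlier.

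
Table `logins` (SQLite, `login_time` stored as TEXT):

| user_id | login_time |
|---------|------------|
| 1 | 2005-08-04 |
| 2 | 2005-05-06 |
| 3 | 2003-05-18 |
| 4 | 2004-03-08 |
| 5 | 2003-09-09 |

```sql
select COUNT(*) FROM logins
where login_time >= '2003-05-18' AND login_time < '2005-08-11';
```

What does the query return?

5

Rows in [2003-05-18, 2005-08-11): 2005-08-04, 2005-05-06, 2003-05-18, 2004-03-08, 2003-09-09 → 5 rows.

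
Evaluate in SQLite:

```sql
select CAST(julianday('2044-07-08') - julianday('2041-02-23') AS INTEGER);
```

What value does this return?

1231

5 days remain in February 2041 after the 23rd (28 − 23).
Full months from March 2041 through June 2044 contribute their day counts.
Then 8 days into July 2044.
Total: 5 + 31 + 30 + 31 + 30 + 31 + 31 + 30 + 31 + 30 + 31 + 31 + 28 + 31 + 30 + 31 + 30 + 31 + 31 + 30 + 31 + 30 + 31 + 31 + 28 + 31 + 30 + 31 + 30 + 31 + 31 + 30 + 31 + 30 + 31 + 31 + 29 + 31 + 30 + 31 + 30 + 8 = 1231.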